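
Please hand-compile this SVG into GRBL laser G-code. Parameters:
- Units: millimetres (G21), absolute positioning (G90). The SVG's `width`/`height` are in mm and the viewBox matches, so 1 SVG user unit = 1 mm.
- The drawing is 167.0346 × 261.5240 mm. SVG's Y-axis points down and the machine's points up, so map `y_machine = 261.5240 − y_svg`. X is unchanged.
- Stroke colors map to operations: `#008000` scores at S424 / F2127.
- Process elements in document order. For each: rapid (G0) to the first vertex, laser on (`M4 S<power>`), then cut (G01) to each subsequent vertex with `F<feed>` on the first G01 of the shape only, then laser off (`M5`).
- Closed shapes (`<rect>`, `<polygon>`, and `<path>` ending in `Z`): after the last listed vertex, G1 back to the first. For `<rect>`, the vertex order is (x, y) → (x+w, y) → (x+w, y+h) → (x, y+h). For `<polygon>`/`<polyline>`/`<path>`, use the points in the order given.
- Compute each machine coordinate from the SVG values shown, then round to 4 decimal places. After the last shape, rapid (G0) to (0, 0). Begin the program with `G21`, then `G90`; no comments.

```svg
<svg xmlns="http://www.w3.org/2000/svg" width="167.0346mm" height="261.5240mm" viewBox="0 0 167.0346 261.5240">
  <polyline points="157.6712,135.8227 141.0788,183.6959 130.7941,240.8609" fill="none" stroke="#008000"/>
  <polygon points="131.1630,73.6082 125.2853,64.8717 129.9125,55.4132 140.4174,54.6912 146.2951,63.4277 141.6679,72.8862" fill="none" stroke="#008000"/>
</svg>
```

viewBox `0 0 167.0346 261.5240` with mm width/height → 1 unit = 1 mm. Flip: y_m = 261.5240 − y_svg.

**Shape 1** — `<polyline>` open polyline, stroke `#008000` → score (S424, F2127). Machine vertices: (157.6712,125.7013) → (141.0788,77.8281) → (130.7941,20.6631). Open path.

**Shape 2** — `<polygon>` regular polygon, stroke `#008000` → score (S424, F2127). Machine vertices: (131.1630,187.9158) → (125.2853,196.6523) → (129.9125,206.1108) → (140.4174,206.8328) → (146.2951,198.0963) → (141.6679,188.6378) → (131.1630,187.9158). Closed: final G1 returns to the first vertex.

G21
G90
G0 X157.6712 Y125.7013
M4 S424
G01 X141.0788 Y77.8281 F2127
G01 X130.7941 Y20.6631
M5
G0 X131.1630 Y187.9158
M4 S424
G01 X125.2853 Y196.6523 F2127
G01 X129.9125 Y206.1108
G01 X140.4174 Y206.8328
G01 X146.2951 Y198.0963
G01 X141.6679 Y188.6378
G01 X131.1630 Y187.9158
M5
G0 X0.0000 Y0.0000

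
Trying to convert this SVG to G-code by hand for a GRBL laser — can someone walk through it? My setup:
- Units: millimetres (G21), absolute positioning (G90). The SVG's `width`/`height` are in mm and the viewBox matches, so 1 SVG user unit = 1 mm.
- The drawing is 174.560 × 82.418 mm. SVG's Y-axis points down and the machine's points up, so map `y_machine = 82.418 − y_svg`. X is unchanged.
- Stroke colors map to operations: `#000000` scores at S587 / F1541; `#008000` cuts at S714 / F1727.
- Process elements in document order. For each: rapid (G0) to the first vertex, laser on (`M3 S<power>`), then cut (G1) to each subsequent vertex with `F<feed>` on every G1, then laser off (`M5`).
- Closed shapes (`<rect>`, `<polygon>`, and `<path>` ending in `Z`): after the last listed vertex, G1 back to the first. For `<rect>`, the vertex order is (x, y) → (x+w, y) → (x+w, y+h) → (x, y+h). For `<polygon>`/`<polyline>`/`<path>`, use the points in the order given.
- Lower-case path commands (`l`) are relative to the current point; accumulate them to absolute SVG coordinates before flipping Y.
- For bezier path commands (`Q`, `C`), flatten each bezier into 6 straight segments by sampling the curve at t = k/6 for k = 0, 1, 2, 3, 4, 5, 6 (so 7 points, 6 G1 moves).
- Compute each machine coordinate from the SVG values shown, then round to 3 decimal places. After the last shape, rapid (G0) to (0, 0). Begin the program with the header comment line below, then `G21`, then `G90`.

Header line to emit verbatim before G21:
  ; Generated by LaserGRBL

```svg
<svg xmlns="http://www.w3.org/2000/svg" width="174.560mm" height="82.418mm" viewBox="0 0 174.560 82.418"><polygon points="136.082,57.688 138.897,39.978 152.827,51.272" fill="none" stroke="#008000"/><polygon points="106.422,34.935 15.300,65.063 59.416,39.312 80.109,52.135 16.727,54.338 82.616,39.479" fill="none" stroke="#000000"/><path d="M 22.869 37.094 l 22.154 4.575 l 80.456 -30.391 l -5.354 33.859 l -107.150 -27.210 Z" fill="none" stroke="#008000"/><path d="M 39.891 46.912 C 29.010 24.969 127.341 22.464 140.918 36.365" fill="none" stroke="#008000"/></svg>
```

Since the viewBox matches the mm dimensions, user units are millimetres directly. The only transform is the Y-flip y_m = 82.418 − y_svg.

Shape 1 is a regular polygon drawn with `<polygon>`. Its stroke #008000 means cut at S714, F1727. After flipping Y the toolpath is (136.082,24.730) → (138.897,42.440) → (152.827,31.146) → (136.082,24.730), returning to the start.

Shape 2 is a closed polygon drawn with `<polygon>`. Its stroke #000000 means score at S587, F1541. After flipping Y the toolpath is (106.422,47.483) → (15.300,17.355) → (59.416,43.106) → (80.109,30.283) → (16.727,28.080) → (82.616,42.939) → (106.422,47.483), returning to the start.

Shape 3 is a closed polygon drawn with `<path>`. Its stroke #008000 means cut at S714, F1727. After flipping Y the toolpath is (22.869,45.324) → (45.023,40.749) → (125.479,71.140) → (120.125,37.281) → (12.975,64.491) → (22.869,45.324), returning to the start.

Shape 4 is a cubic bezier drawn with `<path>`. Its stroke #008000 means cut at S714, F1727. After flipping Y the toolpath is (39.891,35.506) → (42.654,44.872) → (58.230,51.082) → (81.233,54.221) → (106.274,54.373) → (127.965,51.622) → (140.918,46.053).

; Generated by LaserGRBL
G21
G90
G0 X136.082 Y24.730
M3 S714
G1 X138.897 Y42.440 F1727
G1 X152.827 Y31.146 F1727
G1 X136.082 Y24.730 F1727
M5
G0 X106.422 Y47.483
M3 S587
G1 X15.300 Y17.355 F1541
G1 X59.416 Y43.106 F1541
G1 X80.109 Y30.283 F1541
G1 X16.727 Y28.080 F1541
G1 X82.616 Y42.939 F1541
G1 X106.422 Y47.483 F1541
M5
G0 X22.869 Y45.324
M3 S714
G1 X45.023 Y40.749 F1727
G1 X125.479 Y71.140 F1727
G1 X120.125 Y37.281 F1727
G1 X12.975 Y64.491 F1727
G1 X22.869 Y45.324 F1727
M5
G0 X39.891 Y35.506
M3 S714
G1 X42.654 Y44.872 F1727
G1 X58.230 Y51.082 F1727
G1 X81.233 Y54.221 F1727
G1 X106.274 Y54.373 F1727
G1 X127.965 Y51.622 F1727
G1 X140.918 Y46.053 F1727
M5
G0 X0.000 Y0.000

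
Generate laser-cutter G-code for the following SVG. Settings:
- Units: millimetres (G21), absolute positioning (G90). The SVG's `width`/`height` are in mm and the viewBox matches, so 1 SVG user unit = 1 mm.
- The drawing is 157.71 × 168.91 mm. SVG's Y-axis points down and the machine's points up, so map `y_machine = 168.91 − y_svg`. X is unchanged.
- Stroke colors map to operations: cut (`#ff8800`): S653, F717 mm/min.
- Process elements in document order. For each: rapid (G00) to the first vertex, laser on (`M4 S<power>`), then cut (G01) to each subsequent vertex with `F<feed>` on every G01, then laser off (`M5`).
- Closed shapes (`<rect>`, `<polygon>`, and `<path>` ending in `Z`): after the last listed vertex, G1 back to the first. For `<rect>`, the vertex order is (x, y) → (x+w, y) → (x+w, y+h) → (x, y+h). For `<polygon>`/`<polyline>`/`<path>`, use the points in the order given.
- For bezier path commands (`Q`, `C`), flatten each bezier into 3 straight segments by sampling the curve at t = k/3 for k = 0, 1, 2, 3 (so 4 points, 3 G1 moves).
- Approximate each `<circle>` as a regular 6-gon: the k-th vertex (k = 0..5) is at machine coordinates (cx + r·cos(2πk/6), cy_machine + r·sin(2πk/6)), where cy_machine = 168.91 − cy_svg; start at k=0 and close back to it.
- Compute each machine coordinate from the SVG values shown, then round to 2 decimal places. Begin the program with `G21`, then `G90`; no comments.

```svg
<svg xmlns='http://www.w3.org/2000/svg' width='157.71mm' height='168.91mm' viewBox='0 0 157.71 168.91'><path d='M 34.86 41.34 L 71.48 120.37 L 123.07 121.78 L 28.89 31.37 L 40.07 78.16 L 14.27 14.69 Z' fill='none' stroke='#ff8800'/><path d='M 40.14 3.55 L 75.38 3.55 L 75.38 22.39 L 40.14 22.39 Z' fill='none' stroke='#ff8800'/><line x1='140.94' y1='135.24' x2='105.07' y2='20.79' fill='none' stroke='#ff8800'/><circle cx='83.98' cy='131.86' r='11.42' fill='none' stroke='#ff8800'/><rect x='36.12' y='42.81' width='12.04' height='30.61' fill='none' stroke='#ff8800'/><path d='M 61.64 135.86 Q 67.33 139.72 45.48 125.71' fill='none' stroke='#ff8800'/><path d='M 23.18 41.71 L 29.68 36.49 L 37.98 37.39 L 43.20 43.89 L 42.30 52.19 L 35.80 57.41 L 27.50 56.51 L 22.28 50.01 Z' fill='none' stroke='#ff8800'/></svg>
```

Since the viewBox matches the mm dimensions, user units are millimetres directly. The only transform is the Y-flip y_m = 168.91 − y_svg.

Shape 1 is a closed polygon drawn with `<path>`. Its stroke #ff8800 means cut at S653, F717. After flipping Y the toolpath is (34.86,127.57) → (71.48,48.54) → (123.07,47.13) → (28.89,137.54) → (40.07,90.75) → (14.27,154.22) → (34.86,127.57), returning to the start.

Shape 2 is a rectangle drawn with `<path>`. Its stroke #ff8800 means cut at S653, F717. After flipping Y the toolpath is (40.14,165.36) → (75.38,165.36) → (75.38,146.52) → (40.14,146.52) → (40.14,165.36), returning to the start.

Shape 3 is a line segment drawn with `<line>`. Its stroke #ff8800 means cut at S653, F717. After flipping Y the toolpath is (140.94,33.67) → (105.07,148.12).

Shape 4 is a circle drawn with `<circle>`. Its stroke #ff8800 means cut at S653, F717. After flipping Y the toolpath is (95.40,37.05) → (89.69,46.94) → (78.27,46.94) → (72.56,37.05) → (78.27,27.16) → (89.69,27.16) → (95.40,37.05), returning to the start.

Shape 5 is a rectangle drawn with `<rect>`. Its stroke #ff8800 means cut at S653, F717. After flipping Y the toolpath is (36.12,126.10) → (48.16,126.10) → (48.16,95.49) → (36.12,95.49) → (36.12,126.10), returning to the start.

Shape 6 is a quadratic bezier drawn with `<path>`. Its stroke #ff8800 means cut at S653, F717. After flipping Y the toolpath is (61.64,33.05) → (62.37,32.46) → (56.99,35.85) → (45.48,43.20).

Shape 7 is a regular polygon drawn with `<path>`. Its stroke #ff8800 means cut at S653, F717. After flipping Y the toolpath is (23.18,127.20) → (29.68,132.42) → (37.98,131.52) → (43.20,125.02) → (42.30,116.72) → (35.80,111.50) → (27.50,112.40) → (22.28,118.90) → (23.18,127.20), returning to the start.

G21
G90
G00 X34.86 Y127.57
M4 S653
G01 X71.48 Y48.54 F717
G01 X123.07 Y47.13 F717
G01 X28.89 Y137.54 F717
G01 X40.07 Y90.75 F717
G01 X14.27 Y154.22 F717
G01 X34.86 Y127.57 F717
M5
G00 X40.14 Y165.36
M4 S653
G01 X75.38 Y165.36 F717
G01 X75.38 Y146.52 F717
G01 X40.14 Y146.52 F717
G01 X40.14 Y165.36 F717
M5
G00 X140.94 Y33.67
M4 S653
G01 X105.07 Y148.12 F717
M5
G00 X95.40 Y37.05
M4 S653
G01 X89.69 Y46.94 F717
G01 X78.27 Y46.94 F717
G01 X72.56 Y37.05 F717
G01 X78.27 Y27.16 F717
G01 X89.69 Y27.16 F717
G01 X95.40 Y37.05 F717
M5
G00 X36.12 Y126.10
M4 S653
G01 X48.16 Y126.10 F717
G01 X48.16 Y95.49 F717
G01 X36.12 Y95.49 F717
G01 X36.12 Y126.10 F717
M5
G00 X61.64 Y33.05
M4 S653
G01 X62.37 Y32.46 F717
G01 X56.99 Y35.85 F717
G01 X45.48 Y43.20 F717
M5
G00 X23.18 Y127.20
M4 S653
G01 X29.68 Y132.42 F717
G01 X37.98 Y131.52 F717
G01 X43.20 Y125.02 F717
G01 X42.30 Y116.72 F717
G01 X35.80 Y111.50 F717
G01 X27.50 Y112.40 F717
G01 X22.28 Y118.90 F717
G01 X23.18 Y127.20 F717
M5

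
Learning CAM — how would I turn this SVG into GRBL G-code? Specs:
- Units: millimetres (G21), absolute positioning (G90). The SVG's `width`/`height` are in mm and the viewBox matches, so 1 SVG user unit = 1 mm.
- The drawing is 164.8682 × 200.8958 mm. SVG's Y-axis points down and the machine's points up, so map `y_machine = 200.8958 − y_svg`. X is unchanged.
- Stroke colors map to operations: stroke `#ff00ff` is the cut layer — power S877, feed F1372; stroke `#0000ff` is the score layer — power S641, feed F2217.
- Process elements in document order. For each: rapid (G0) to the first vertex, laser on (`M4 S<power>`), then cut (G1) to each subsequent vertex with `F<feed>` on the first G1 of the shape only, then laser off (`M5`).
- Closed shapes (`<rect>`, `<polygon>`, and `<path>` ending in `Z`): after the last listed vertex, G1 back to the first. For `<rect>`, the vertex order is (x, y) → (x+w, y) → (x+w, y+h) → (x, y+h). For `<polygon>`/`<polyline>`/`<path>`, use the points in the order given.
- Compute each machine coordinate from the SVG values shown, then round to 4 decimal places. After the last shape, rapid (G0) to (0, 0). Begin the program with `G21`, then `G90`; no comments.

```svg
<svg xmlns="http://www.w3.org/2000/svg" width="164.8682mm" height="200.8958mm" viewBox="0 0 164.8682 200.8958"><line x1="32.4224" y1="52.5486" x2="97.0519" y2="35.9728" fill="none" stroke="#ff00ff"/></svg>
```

Since the viewBox matches the mm dimensions, user units are millimetres directly. The only transform is the Y-flip y_m = 200.8958 − y_svg.

Shape 1 is a line segment drawn with `<line>`. Its stroke #ff00ff means cut at S877, F1372. After flipping Y the toolpath is (32.4224,148.3472) → (97.0519,164.9230).

G21
G90
G0 X32.4224 Y148.3472
M4 S877
G1 X97.0519 Y164.9230 F1372
M5
G0 X0.0000 Y0.0000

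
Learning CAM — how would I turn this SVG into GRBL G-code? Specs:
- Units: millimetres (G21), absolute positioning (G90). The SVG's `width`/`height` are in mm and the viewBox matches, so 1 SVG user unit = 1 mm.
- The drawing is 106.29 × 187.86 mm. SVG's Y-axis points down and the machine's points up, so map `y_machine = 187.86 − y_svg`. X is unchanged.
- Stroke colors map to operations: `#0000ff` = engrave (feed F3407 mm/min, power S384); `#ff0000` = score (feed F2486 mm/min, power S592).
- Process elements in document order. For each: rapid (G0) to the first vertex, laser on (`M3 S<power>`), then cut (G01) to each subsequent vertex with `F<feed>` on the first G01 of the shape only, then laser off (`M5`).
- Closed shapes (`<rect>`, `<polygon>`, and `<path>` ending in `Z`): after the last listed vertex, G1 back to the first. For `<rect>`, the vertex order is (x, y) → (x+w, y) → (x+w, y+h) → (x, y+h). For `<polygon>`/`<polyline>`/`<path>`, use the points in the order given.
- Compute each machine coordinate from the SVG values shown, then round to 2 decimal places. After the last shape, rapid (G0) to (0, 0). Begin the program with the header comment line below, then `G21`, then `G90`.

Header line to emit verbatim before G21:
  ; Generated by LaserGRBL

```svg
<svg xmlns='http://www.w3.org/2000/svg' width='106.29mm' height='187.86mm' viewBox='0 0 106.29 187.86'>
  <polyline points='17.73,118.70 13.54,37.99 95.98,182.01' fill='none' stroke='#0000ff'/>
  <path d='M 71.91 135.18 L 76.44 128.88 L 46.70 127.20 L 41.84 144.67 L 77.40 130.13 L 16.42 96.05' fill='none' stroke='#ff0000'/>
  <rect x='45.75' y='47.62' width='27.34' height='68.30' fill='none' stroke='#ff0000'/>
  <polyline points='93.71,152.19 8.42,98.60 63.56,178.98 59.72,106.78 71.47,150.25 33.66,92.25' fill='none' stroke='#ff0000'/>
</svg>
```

; Generated by LaserGRBL
G21
G90
G0 X17.73 Y69.16
M3 S384
G01 X13.54 Y149.87 F3407
G01 X95.98 Y5.85
M5
G0 X71.91 Y52.68
M3 S592
G01 X76.44 Y58.98 F2486
G01 X46.70 Y60.66
G01 X41.84 Y43.19
G01 X77.40 Y57.73
G01 X16.42 Y91.81
M5
G0 X45.75 Y140.24
M3 S592
G01 X73.09 Y140.24 F2486
G01 X73.09 Y71.94
G01 X45.75 Y71.94
G01 X45.75 Y140.24
M5
G0 X93.71 Y35.67
M3 S592
G01 X8.42 Y89.26 F2486
G01 X63.56 Y8.88
G01 X59.72 Y81.08
G01 X71.47 Y37.61
G01 X33.66 Y95.61
M5
G0 X0.00 Y0.00

Since the viewBox matches the mm dimensions, user units are millimetres directly. The only transform is the Y-flip y_m = 187.86 − y_svg.

Shape 1 is a open polyline drawn with `<polyline>`. Its stroke #0000ff means engrave at S384, F3407. After flipping Y the toolpath is (17.73,69.16) → (13.54,149.87) → (95.98,5.85).

Shape 2 is a open polyline drawn with `<path>`. Its stroke #ff0000 means score at S592, F2486. After flipping Y the toolpath is (71.91,52.68) → (76.44,58.98) → (46.70,60.66) → (41.84,43.19) → (77.40,57.73) → (16.42,91.81).

Shape 3 is a rectangle drawn with `<rect>`. Its stroke #ff0000 means score at S592, F2486. After flipping Y the toolpath is (45.75,140.24) → (73.09,140.24) → (73.09,71.94) → (45.75,71.94) → (45.75,140.24), returning to the start.

Shape 4 is a open polyline drawn with `<polyline>`. Its stroke #ff0000 means score at S592, F2486. After flipping Y the toolpath is (93.71,35.67) → (8.42,89.26) → (63.56,8.88) → (59.72,81.08) → (71.47,37.61) → (33.66,95.61).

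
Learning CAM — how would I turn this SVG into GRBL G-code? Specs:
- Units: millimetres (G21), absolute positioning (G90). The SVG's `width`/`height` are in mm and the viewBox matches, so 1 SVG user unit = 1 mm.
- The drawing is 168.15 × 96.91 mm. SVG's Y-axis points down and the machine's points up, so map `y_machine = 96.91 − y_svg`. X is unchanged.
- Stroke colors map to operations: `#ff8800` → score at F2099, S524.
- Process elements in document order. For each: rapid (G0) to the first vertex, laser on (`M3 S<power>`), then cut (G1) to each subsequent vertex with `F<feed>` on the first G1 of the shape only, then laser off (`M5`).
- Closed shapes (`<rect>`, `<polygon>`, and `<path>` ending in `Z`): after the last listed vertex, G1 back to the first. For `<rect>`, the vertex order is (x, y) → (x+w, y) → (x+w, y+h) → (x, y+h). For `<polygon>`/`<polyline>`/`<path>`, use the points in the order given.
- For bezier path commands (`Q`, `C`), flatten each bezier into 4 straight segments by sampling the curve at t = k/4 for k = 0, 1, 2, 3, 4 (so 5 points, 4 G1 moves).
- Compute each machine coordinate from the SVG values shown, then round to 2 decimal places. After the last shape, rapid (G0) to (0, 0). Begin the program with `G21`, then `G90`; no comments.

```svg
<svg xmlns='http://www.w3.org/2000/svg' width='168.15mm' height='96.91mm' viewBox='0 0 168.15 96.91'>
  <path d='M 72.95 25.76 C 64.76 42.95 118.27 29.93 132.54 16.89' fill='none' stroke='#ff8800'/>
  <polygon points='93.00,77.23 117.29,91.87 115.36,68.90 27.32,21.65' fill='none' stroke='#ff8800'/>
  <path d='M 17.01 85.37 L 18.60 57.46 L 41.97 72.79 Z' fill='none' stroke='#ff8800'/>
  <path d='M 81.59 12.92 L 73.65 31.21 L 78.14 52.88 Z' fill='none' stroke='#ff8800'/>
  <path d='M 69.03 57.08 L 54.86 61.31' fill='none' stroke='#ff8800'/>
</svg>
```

G21
G90
G0 X72.95 Y71.15
M3 S524
G1 X76.80 Y63.45 F2099
G1 X94.32 Y64.25
G1 X116.06 Y70.72
G1 X132.54 Y80.02
M5
G0 X93.00 Y19.68
M3 S524
G1 X117.29 Y5.04 F2099
G1 X115.36 Y28.01
G1 X27.32 Y75.26
G1 X93.00 Y19.68
M5
G0 X17.01 Y11.54
M3 S524
G1 X18.60 Y39.45 F2099
G1 X41.97 Y24.12
G1 X17.01 Y11.54
M5
G0 X81.59 Y83.99
M3 S524
G1 X73.65 Y65.70 F2099
G1 X78.14 Y44.03
G1 X81.59 Y83.99
M5
G0 X69.03 Y39.83
M3 S524
G1 X54.86 Y35.60 F2099
M5
G0 X0.00 Y0.00

viewBox `0 0 168.15 96.91` with mm width/height → 1 unit = 1 mm. Flip: y_m = 96.91 − y_svg.

**Shape 1** — `<path>` cubic bezier, stroke `#ff8800` → score (S524, F2099). Control points (SVG): P0=(72.95,25.76), P1=(64.76,42.95), P2=(118.27,29.93), P3=(132.54,16.89); sampled at t=k/4. Machine vertices: (72.95,71.15) → (76.80,63.45) → (94.32,64.25) → (116.06,70.72) → (132.54,80.02). Open path.

**Shape 2** — `<polygon>` closed polygon, stroke `#ff8800` → score (S524, F2099). Machine vertices: (93.00,19.68) → (117.29,5.04) → (115.36,28.01) → (27.32,75.26) → (93.00,19.68). Closed: final G1 returns to the first vertex.

**Shape 3** — `<path>` regular polygon, stroke `#ff8800` → score (S524, F2099). Machine vertices: (17.01,11.54) → (18.60,39.45) → (41.97,24.12) → (17.01,11.54). Closed: final G1 returns to the first vertex.

**Shape 4** — `<path>` closed polygon, stroke `#ff8800` → score (S524, F2099). Machine vertices: (81.59,83.99) → (73.65,65.70) → (78.14,44.03) → (81.59,83.99). Closed: final G1 returns to the first vertex.

**Shape 5** — `<path>` line segment, stroke `#ff8800` → score (S524, F2099). Machine vertices: (69.03,39.83) → (54.86,35.60). Open path.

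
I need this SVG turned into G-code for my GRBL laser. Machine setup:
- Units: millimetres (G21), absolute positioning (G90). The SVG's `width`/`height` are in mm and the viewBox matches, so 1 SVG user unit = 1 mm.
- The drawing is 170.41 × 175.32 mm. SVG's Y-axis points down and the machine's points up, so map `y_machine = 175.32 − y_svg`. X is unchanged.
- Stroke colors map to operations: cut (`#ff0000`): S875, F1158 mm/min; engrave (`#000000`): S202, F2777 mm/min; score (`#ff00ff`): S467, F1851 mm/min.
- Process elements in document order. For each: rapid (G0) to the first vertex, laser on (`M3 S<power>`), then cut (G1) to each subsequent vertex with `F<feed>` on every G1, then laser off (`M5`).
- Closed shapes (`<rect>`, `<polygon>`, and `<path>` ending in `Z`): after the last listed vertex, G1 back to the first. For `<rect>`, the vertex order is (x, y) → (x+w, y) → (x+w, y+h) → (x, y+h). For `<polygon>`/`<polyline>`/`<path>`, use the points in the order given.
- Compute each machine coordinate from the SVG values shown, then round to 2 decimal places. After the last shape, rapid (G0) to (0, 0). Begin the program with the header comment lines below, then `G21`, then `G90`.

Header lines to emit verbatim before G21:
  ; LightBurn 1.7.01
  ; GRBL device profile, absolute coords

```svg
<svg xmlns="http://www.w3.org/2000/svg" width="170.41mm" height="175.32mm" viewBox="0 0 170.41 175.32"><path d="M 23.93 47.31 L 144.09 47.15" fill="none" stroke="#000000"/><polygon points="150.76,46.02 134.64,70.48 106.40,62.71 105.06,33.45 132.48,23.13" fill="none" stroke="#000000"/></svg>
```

; LightBurn 1.7.01
; GRBL device profile, absolute coords
G21
G90
G0 X23.93 Y128.01
M3 S202
G1 X144.09 Y128.17 F2777
M5
G0 X150.76 Y129.30
M3 S202
G1 X134.64 Y104.84 F2777
G1 X106.40 Y112.61 F2777
G1 X105.06 Y141.87 F2777
G1 X132.48 Y152.19 F2777
G1 X150.76 Y129.30 F2777
M5
G0 X0.00 Y0.00

1 u = 1 mm; y_m = 175.32 − y.

[1] `<path>` line segment, #000000→engrave S202 F2777: (23.93,128.01) → (144.09,128.17)

[2] `<polygon>` regular polygon, #000000→engrave S202 F2777: (150.76,129.30) → (134.64,104.84) → (106.40,112.61) → (105.06,141.87) → (132.48,152.19) → (150.76,129.30) (closed)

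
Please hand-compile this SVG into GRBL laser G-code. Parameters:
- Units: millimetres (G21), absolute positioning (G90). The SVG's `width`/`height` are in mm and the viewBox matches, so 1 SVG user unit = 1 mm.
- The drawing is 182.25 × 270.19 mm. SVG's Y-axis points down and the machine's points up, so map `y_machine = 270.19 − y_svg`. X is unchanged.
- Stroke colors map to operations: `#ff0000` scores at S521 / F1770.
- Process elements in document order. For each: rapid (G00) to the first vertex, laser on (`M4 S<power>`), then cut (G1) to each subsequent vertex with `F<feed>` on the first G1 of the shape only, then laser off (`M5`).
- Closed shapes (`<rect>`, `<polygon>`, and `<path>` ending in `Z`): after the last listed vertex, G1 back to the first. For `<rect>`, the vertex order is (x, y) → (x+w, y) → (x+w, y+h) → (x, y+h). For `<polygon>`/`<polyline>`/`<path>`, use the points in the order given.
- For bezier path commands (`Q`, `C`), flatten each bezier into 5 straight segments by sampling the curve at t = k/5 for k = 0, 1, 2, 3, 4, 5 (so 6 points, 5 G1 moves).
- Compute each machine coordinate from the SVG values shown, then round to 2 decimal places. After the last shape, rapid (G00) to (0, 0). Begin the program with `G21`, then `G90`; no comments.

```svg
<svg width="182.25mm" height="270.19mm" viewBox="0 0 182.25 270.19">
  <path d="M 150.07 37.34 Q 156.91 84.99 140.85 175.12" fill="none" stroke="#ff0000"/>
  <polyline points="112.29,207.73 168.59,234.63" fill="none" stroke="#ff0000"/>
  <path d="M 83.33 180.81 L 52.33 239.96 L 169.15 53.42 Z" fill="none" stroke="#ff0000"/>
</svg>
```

G21
G90
G00 X150.07 Y232.85
M4 S521
G1 X151.89 Y212.09 F1770
G1 X151.88 Y187.93
G1 X150.03 Y160.38
G1 X146.36 Y129.42
G1 X140.85 Y95.07
M5
G00 X112.29 Y62.46
M4 S521
G1 X168.59 Y35.56 F1770
M5
G00 X83.33 Y89.38
M4 S521
G1 X52.33 Y30.23 F1770
G1 X169.15 Y216.77
G1 X83.33 Y89.38
M5
G00 X0.00 Y0.00

1 u = 1 mm; y_m = 270.19 − y.

[1] `<path>` quadratic bezier, #ff0000→score S521 F1770: (150.07,232.85) → (151.89,212.09) → (151.88,187.93) → (150.03,160.38) → (146.36,129.42) → (140.85,95.07)

[2] `<polyline>` line segment, #ff0000→score S521 F1770: (112.29,62.46) → (168.59,35.56)

[3] `<path>` closed polygon, #ff0000→score S521 F1770: (83.33,89.38) → (52.33,30.23) → (169.15,216.77) → (83.33,89.38) (closed)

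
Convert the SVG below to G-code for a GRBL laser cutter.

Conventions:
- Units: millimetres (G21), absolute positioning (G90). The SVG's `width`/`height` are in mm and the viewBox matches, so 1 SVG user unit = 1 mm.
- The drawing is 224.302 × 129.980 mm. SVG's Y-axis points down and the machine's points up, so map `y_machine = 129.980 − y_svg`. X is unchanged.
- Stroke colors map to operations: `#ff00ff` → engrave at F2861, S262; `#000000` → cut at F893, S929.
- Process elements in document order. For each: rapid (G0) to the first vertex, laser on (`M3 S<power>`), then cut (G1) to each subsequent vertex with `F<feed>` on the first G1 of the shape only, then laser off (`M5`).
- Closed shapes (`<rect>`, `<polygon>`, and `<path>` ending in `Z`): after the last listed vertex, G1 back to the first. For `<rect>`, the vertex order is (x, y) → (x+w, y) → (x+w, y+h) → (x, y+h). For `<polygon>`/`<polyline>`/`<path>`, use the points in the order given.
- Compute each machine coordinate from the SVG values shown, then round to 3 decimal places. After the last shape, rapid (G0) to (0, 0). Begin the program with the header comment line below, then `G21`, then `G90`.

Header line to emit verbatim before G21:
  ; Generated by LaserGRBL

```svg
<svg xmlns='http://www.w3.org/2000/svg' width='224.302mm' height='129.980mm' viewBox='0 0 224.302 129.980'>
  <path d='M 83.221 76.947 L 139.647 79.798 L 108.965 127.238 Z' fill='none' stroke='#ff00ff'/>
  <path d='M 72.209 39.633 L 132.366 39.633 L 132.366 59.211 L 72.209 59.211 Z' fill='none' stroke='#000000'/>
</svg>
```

; Generated by LaserGRBL
G21
G90
G0 X83.221 Y53.033
M3 S262
G1 X139.647 Y50.182 F2861
G1 X108.965 Y2.742
G1 X83.221 Y53.033
M5
G0 X72.209 Y90.347
M3 S929
G1 X132.366 Y90.347 F893
G1 X132.366 Y70.769
G1 X72.209 Y70.769
G1 X72.209 Y90.347
M5
G0 X0.000 Y0.000

viewBox `0 0 224.302 129.980` with mm width/height → 1 unit = 1 mm. Flip: y_m = 129.980 − y_svg.

**Shape 1** — `<path>` regular polygon, stroke `#ff00ff` → engrave (S262, F2861). Machine vertices: (83.221,53.033) → (139.647,50.182) → (108.965,2.742) → (83.221,53.033). Closed: final G1 returns to the first vertex.

**Shape 2** — `<path>` rectangle, stroke `#000000` → cut (S929, F893). Machine vertices: (72.209,90.347) → (132.366,90.347) → (132.366,70.769) → (72.209,70.769) → (72.209,90.347). Closed: final G1 returns to the first vertex.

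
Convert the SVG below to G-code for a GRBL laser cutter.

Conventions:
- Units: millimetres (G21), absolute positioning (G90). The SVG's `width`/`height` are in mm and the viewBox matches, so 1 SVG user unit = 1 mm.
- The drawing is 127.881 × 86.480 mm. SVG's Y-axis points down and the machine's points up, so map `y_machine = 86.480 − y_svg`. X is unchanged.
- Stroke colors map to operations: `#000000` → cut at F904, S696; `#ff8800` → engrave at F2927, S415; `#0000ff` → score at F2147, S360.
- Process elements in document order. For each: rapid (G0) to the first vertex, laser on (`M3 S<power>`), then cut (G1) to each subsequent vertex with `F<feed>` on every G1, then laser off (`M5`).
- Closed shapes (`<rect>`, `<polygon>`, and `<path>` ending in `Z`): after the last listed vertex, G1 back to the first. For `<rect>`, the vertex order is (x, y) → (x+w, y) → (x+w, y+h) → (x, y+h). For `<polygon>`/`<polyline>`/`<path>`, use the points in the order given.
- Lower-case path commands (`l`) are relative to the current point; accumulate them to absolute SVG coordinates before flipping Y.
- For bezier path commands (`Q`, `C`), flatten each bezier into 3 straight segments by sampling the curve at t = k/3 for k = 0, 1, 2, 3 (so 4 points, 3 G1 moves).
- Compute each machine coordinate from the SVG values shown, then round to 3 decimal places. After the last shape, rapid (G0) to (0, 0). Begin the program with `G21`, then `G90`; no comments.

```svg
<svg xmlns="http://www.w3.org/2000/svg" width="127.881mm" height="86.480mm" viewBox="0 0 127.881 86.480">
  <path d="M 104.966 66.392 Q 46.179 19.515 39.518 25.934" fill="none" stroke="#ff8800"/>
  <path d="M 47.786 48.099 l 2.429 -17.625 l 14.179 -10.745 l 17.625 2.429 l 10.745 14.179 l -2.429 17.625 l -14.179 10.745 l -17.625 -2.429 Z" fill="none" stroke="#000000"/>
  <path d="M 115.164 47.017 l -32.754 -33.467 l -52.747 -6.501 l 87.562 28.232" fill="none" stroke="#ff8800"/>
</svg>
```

Since the viewBox matches the mm dimensions, user units are millimetres directly. The only transform is the Y-flip y_m = 86.480 − y_svg.

Shape 1 is a quadratic bezier drawn with `<path>`. Its stroke #ff8800 means engrave at S415, F2927. After flipping Y the toolpath is (104.966,20.088) → (71.566,45.418) → (49.750,58.904) → (39.518,60.546).

Shape 2 is a regular polygon drawn with `<path>`. Its stroke #000000 means cut at S696, F904. After flipping Y the toolpath is (47.786,38.381) → (50.215,56.006) → (64.394,66.751) → (82.019,64.322) → (92.764,50.143) → (90.335,32.518) → (76.156,21.773) → (58.531,24.202) → (47.786,38.381), returning to the start.

Shape 3 is a open polyline drawn with `<path>`. Its stroke #ff8800 means engrave at S415, F2927. After flipping Y the toolpath is (115.164,39.463) → (82.410,72.930) → (29.663,79.431) → (117.225,51.199).

G21
G90
G0 X104.966 Y20.088
M3 S415
G1 X71.566 Y45.418 F2927
G1 X49.750 Y58.904 F2927
G1 X39.518 Y60.546 F2927
M5
G0 X47.786 Y38.381
M3 S696
G1 X50.215 Y56.006 F904
G1 X64.394 Y66.751 F904
G1 X82.019 Y64.322 F904
G1 X92.764 Y50.143 F904
G1 X90.335 Y32.518 F904
G1 X76.156 Y21.773 F904
G1 X58.531 Y24.202 F904
G1 X47.786 Y38.381 F904
M5
G0 X115.164 Y39.463
M3 S415
G1 X82.410 Y72.930 F2927
G1 X29.663 Y79.431 F2927
G1 X117.225 Y51.199 F2927
M5
G0 X0.000 Y0.000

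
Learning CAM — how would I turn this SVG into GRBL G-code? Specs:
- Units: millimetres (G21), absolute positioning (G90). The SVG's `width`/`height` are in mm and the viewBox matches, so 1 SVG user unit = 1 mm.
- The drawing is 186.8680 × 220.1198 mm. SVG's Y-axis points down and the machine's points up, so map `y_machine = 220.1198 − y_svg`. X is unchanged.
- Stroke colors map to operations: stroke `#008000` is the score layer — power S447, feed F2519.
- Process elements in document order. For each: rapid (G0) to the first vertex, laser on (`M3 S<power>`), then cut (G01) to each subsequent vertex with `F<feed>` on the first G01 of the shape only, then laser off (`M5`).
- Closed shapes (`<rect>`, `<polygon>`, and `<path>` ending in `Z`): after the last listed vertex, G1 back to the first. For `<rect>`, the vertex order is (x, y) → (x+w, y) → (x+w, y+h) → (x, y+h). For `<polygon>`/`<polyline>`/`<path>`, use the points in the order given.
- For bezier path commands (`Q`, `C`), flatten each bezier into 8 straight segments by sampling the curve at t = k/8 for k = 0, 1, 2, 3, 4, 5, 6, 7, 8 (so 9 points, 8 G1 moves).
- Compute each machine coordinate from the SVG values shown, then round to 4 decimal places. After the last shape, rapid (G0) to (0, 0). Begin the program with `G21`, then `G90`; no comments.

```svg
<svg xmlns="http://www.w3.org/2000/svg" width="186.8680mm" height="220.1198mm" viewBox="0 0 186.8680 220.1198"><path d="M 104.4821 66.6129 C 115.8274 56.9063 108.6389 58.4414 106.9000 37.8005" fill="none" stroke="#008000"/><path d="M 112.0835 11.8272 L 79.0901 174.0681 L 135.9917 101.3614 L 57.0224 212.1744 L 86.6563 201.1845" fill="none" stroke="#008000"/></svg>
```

G21
G90
G0 X104.4821 Y153.5069
M3 S447
G01 X107.9147 Y156.6852 F2519
G01 X109.8907 Y159.2012
G01 X110.6914 Y161.4465
G01 X110.5976 Y163.8127
G01 X109.8906 Y166.6915
G01 X108.8512 Y170.4745
G01 X107.7607 Y175.5532
G01 X106.9000 Y182.3193
M5
G0 X112.0835 Y208.2926
M3 S447
G01 X79.0901 Y46.0517 F2519
G01 X135.9917 Y118.7584
G01 X57.0224 Y7.9454
G01 X86.6563 Y18.9353
M5
G0 X0.0000 Y0.0000

Since the viewBox matches the mm dimensions, user units are millimetres directly. The only transform is the Y-flip y_m = 220.1198 − y_svg.

Shape 1 is a cubic bezier drawn with `<path>`. Its stroke #008000 means score at S447, F2519. After flipping Y the toolpath is (104.4821,153.5069) → (107.9147,156.6852) → (109.8907,159.2012) → (110.6914,161.4465) → (110.5976,163.8127) → (109.8906,166.6915) → (108.8512,170.4745) → (107.7607,175.5532) → (106.9000,182.3193).

Shape 2 is a open polyline drawn with `<path>`. Its stroke #008000 means score at S447, F2519. After flipping Y the toolpath is (112.0835,208.2926) → (79.0901,46.0517) → (135.9917,118.7584) → (57.0224,7.9454) → (86.6563,18.9353).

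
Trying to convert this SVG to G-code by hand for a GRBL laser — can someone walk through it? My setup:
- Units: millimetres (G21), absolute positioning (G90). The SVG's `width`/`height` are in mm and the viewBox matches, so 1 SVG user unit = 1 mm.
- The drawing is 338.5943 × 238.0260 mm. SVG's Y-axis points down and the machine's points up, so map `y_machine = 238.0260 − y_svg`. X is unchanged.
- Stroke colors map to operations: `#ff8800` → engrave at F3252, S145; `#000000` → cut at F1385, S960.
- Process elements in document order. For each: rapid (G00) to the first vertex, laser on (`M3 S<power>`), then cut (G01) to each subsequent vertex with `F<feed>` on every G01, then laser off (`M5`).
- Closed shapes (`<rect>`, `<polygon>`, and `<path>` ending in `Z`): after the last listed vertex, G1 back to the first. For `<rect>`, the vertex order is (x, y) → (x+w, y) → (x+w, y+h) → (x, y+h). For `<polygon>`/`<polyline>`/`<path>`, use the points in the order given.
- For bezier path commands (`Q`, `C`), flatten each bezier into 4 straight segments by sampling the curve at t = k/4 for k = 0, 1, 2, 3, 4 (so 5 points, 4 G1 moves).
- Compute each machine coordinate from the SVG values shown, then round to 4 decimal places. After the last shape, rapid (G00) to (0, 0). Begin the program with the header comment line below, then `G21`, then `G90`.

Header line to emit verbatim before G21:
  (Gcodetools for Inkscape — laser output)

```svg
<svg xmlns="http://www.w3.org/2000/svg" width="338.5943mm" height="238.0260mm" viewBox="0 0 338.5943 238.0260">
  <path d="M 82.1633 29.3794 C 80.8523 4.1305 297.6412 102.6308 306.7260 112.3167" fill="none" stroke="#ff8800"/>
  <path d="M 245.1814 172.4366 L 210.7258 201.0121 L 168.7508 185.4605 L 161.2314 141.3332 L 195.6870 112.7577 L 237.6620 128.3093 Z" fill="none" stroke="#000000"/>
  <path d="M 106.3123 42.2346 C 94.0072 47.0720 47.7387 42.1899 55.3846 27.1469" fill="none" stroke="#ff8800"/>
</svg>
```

viewBox `0 0 338.5943 238.0260` with mm width/height → 1 unit = 1 mm. Flip: y_m = 238.0260 − y_svg.

**Shape 1** — `<path>` cubic bezier, stroke `#ff8800` → engrave (S145, F3252). Control points (SVG): P0=(82.1633,29.3794), P1=(80.8523,4.1305), P2=(297.6412,102.6308), P3=(306.7260,112.3167); sampled at t=k/4. Machine vertices: (82.1633,208.6466) → (115.4206,207.7016) → (190.5462,180.2785) → (267.6211,146.3051) → (306.7260,125.7093). Open path.

**Shape 2** — `<path>` regular polygon, stroke `#000000` → cut (S960, F1385). Machine vertices: (245.1814,65.5894) → (210.7258,37.0139) → (168.7508,52.5655) → (161.2314,96.6928) → (195.6870,125.2683) → (237.6620,109.7167) → (245.1814,65.5894). Closed: final G1 returns to the first vertex.

**Shape 3** — `<path>` cubic bezier, stroke `#ff8800` → engrave (S145, F3252). Control points (SVG): P0=(106.3123,42.2346), P1=(94.0072,47.0720), P2=(47.7387,42.1899), P3=(55.3846,27.1469); sampled at t=k/4. Machine vertices: (106.3123,195.7914) → (92.0884,193.9927) → (73.3668,195.8801) → (58.3860,201.4951) → (55.3846,210.8791). Open path.

(Gcodetools for Inkscape — laser output)
G21
G90
G00 X82.1633 Y208.6466
M3 S145
G01 X115.4206 Y207.7016 F3252
G01 X190.5462 Y180.2785 F3252
G01 X267.6211 Y146.3051 F3252
G01 X306.7260 Y125.7093 F3252
M5
G00 X245.1814 Y65.5894
M3 S960
G01 X210.7258 Y37.0139 F1385
G01 X168.7508 Y52.5655 F1385
G01 X161.2314 Y96.6928 F1385
G01 X195.6870 Y125.2683 F1385
G01 X237.6620 Y109.7167 F1385
G01 X245.1814 Y65.5894 F1385
M5
G00 X106.3123 Y195.7914
M3 S145
G01 X92.0884 Y193.9927 F3252
G01 X73.3668 Y195.8801 F3252
G01 X58.3860 Y201.4951 F3252
G01 X55.3846 Y210.8791 F3252
M5
G00 X0.0000 Y0.0000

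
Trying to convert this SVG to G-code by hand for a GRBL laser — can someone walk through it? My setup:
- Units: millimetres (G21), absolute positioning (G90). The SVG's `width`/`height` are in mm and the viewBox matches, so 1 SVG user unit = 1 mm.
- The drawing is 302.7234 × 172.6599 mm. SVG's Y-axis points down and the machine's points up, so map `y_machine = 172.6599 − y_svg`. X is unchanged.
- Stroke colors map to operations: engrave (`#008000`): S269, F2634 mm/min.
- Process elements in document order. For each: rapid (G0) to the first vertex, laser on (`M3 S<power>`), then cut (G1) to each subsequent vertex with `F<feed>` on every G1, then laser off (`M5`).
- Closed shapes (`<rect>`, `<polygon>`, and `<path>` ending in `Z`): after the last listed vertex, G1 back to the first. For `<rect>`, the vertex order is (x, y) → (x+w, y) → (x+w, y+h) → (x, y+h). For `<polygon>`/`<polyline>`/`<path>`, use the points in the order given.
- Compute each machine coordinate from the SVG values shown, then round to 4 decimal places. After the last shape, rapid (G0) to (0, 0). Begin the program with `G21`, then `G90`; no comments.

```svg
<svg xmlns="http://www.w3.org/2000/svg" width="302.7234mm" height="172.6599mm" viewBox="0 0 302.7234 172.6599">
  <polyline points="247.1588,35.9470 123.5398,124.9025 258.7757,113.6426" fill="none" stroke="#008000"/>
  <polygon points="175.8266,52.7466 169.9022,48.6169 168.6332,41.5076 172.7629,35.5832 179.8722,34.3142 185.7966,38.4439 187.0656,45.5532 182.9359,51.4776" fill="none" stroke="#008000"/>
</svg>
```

G21
G90
G0 X247.1588 Y136.7129
M3 S269
G1 X123.5398 Y47.7574 F2634
G1 X258.7757 Y59.0173 F2634
M5
G0 X175.8266 Y119.9133
M3 S269
G1 X169.9022 Y124.0430 F2634
G1 X168.6332 Y131.1523 F2634
G1 X172.7629 Y137.0767 F2634
G1 X179.8722 Y138.3457 F2634
G1 X185.7966 Y134.2160 F2634
G1 X187.0656 Y127.1067 F2634
G1 X182.9359 Y121.1823 F2634
G1 X175.8266 Y119.9133 F2634
M5
G0 X0.0000 Y0.0000

Since the viewBox matches the mm dimensions, user units are millimetres directly. The only transform is the Y-flip y_m = 172.6599 − y_svg.

Shape 1 is a open polyline drawn with `<polyline>`. Its stroke #008000 means engrave at S269, F2634. After flipping Y the toolpath is (247.1588,136.7129) → (123.5398,47.7574) → (258.7757,59.0173).

Shape 2 is a regular polygon drawn with `<polygon>`. Its stroke #008000 means engrave at S269, F2634. After flipping Y the toolpath is (175.8266,119.9133) → (169.9022,124.0430) → (168.6332,131.1523) → (172.7629,137.0767) → (179.8722,138.3457) → (185.7966,134.2160) → (187.0656,127.1067) → (182.9359,121.1823) → (175.8266,119.9133), returning to the start.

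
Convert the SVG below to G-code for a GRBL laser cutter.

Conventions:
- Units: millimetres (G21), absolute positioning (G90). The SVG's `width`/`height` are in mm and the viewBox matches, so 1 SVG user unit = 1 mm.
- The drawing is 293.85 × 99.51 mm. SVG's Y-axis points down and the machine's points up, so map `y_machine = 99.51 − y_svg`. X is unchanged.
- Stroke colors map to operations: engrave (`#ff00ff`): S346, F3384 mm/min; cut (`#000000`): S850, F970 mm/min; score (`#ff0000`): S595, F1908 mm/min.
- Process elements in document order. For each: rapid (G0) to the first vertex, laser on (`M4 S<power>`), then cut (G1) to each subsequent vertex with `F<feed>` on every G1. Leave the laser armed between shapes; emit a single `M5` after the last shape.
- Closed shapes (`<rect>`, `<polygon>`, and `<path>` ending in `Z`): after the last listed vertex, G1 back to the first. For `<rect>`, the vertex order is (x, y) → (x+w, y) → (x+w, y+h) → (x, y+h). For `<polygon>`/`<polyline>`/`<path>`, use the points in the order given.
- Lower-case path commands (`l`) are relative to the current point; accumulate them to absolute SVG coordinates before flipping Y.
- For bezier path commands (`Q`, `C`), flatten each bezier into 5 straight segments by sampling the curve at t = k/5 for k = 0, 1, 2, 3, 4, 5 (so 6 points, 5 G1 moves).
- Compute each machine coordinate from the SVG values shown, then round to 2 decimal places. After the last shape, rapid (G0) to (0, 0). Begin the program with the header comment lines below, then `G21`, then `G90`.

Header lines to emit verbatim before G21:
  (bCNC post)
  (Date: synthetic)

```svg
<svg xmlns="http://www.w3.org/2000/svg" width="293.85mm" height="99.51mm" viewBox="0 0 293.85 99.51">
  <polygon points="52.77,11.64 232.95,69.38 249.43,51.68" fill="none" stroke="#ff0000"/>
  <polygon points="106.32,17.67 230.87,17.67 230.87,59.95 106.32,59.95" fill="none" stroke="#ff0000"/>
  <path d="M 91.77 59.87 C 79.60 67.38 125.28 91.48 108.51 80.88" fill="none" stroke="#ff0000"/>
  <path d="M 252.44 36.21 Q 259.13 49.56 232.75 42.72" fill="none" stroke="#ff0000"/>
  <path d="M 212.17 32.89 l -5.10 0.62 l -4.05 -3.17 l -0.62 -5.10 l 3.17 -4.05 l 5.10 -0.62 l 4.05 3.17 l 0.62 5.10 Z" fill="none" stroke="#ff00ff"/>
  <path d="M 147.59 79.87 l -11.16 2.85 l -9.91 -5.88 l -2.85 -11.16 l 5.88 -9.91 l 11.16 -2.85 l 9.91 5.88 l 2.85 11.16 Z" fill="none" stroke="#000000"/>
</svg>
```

viewBox `0 0 293.85 99.51` with mm width/height → 1 unit = 1 mm. Flip: y_m = 99.51 − y_svg.

**Shape 1** — `<polygon>` closed polygon, stroke `#ff0000` → score (S595, F1908). Machine vertices: (52.77,87.87) → (232.95,30.13) → (249.43,47.83) → (52.77,87.87). Closed: final G1 returns to the first vertex.

**Shape 2** — `<polygon>` rectangle, stroke `#ff0000` → score (S595, F1908). Machine vertices: (106.32,81.84) → (230.87,81.84) → (230.87,39.56) → (106.32,39.56) → (106.32,81.84). Closed: final G1 returns to the first vertex.

**Shape 3** — `<path>` cubic bezier, stroke `#ff0000` → score (S595, F1908). Control points (SVG): P0=(91.77,59.87), P1=(79.60,67.38), P2=(125.28,91.48), P3=(108.51,80.88); sampled at t=k/5. Machine vertices: (91.77,39.64) → (90.45,33.55) → (97.23,25.95) → (106.36,19.28) → (112.04,16.02) → (108.51,18.63). Open path.

**Shape 4** — `<path>` quadratic bezier, stroke `#ff0000` → score (S595, F1908). Control points (SVG): P0=(252.44,36.21), P1=(259.13,49.56), P2=(232.75,42.72); sampled at t=k/5. Machine vertices: (252.44,63.30) → (253.79,58.77) → (252.50,55.85) → (248.56,54.55) → (241.98,54.86) → (232.75,56.79). Open path.

**Shape 5** — `<path>` regular polygon, stroke `#ff00ff` → engrave (S346, F3384). Machine vertices: (212.17,66.62) → (207.07,66.00) → (203.02,69.17) → (202.40,74.27) → (205.57,78.32) → (210.67,78.94) → (214.72,75.77) → (215.34,70.67) → (212.17,66.62). Closed: final G1 returns to the first vertex.

**Shape 6** — `<path>` regular polygon, stroke `#000000` → cut (S850, F970). Machine vertices: (147.59,19.64) → (136.43,16.79) → (126.52,22.67) → (123.67,33.83) → (129.55,43.74) → (140.71,46.59) → (150.62,40.71) → (153.47,29.55) → (147.59,19.64). Closed: final G1 returns to the first vertex.

(bCNC post)
(Date: synthetic)
G21
G90
G0 X52.77 Y87.87
M4 S595
G1 X232.95 Y30.13 F1908
G1 X249.43 Y47.83 F1908
G1 X52.77 Y87.87 F1908
G0 X106.32 Y81.84
M4 S595
G1 X230.87 Y81.84 F1908
G1 X230.87 Y39.56 F1908
G1 X106.32 Y39.56 F1908
G1 X106.32 Y81.84 F1908
G0 X91.77 Y39.64
M4 S595
G1 X90.45 Y33.55 F1908
G1 X97.23 Y25.95 F1908
G1 X106.36 Y19.28 F1908
G1 X112.04 Y16.02 F1908
G1 X108.51 Y18.63 F1908
G0 X252.44 Y63.30
M4 S595
G1 X253.79 Y58.77 F1908
G1 X252.50 Y55.85 F1908
G1 X248.56 Y54.55 F1908
G1 X241.98 Y54.86 F1908
G1 X232.75 Y56.79 F1908
G0 X212.17 Y66.62
M4 S346
G1 X207.07 Y66.00 F3384
G1 X203.02 Y69.17 F3384
G1 X202.40 Y74.27 F3384
G1 X205.57 Y78.32 F3384
G1 X210.67 Y78.94 F3384
G1 X214.72 Y75.77 F3384
G1 X215.34 Y70.67 F3384
G1 X212.17 Y66.62 F3384
G0 X147.59 Y19.64
M4 S850
G1 X136.43 Y16.79 F970
G1 X126.52 Y22.67 F970
G1 X123.67 Y33.83 F970
G1 X129.55 Y43.74 F970
G1 X140.71 Y46.59 F970
G1 X150.62 Y40.71 F970
G1 X153.47 Y29.55 F970
G1 X147.59 Y19.64 F970
M5
G0 X0.00 Y0.00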